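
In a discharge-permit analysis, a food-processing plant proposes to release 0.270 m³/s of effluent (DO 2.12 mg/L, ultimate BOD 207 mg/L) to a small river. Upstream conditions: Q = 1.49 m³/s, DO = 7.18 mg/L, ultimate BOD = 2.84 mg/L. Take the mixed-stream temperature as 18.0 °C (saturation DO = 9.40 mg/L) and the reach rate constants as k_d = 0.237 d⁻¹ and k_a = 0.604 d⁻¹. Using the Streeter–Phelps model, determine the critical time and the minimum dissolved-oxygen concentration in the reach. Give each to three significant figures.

t_c ≈ 2.15 d; minimum DO ≈ 1.35 mg/L

Mixed DO = (1.49×7.18 + 0.270×2.12)/(1.49+0.270) = 11.27/1.760 = 6.404 mg/L.
Mixed L₀ = (1.49×2.84 + 0.270×207)/(1.760) = 60.12/1.760 = 34.16 mg/L.
Initial deficit D₀ = C_s − DO₀ = 9.40 − 6.404 = 2.996 mg/L.
t_c = (1/0.3670) ln[(0.604/0.237)(1 − 2.996×0.3670/(0.237×34.16))] = 2.725 × ln(2.202) = 2.151 d.
D_c = (0.237/0.604) × 34.16 × e^(−0.237×2.151) = 0.3924 × 34.16 × 0.6006 = 8.050 mg/L.
Minimum DO = 9.40 − 8.050 = 1.350 mg/L.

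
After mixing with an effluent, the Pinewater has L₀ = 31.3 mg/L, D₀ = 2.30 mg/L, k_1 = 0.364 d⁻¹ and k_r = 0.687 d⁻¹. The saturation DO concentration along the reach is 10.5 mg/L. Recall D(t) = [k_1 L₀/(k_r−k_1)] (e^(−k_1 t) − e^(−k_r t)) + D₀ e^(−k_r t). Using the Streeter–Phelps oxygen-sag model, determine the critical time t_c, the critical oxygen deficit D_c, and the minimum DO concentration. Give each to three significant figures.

t_c ≈ 1.76 d; D_c ≈ 8.75 mg/L; min DO ≈ 1.75 mg/L

At the critical point dD/dt = 0, so k_1 L₀ e^(−k_1 t) = k_r D. Substituting D(t) from the Streeter–Phelps equation and solving for t gives
t_c = ln[(k_r/k_1)(1 − D₀(k_r−k_1)/(k_1 L₀))] / (k_r−k_1).
Here k_r−k_1 = 0.3230 d⁻¹ and 1 − D₀(k_r−k_1)/(k_1 L₀) = 1 − 2.30×0.3230/(0.364×31.3) = 0.9348, so
t_c = ln(1.887 × 0.9348) / 0.3230 = 0.5678 / 0.3230 = 1.758 d.
D_c = (k_1/k_r) L₀ e^(−k_1 t_c) = (0.364/0.687) × 31.3 × e^(−0.364×1.758) = 0.5298 × 31.3 × 0.5274 = 8.746 mg/L.
Minimum DO = C_s − D_c = 10.5 − 8.746 = 1.754 mg/L.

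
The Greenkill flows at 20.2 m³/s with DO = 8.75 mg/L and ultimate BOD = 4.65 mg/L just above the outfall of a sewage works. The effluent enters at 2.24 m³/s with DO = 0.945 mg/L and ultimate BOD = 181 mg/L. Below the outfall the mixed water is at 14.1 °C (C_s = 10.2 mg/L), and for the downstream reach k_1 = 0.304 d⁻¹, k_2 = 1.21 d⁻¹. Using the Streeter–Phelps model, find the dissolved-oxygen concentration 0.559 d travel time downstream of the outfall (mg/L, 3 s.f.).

DO ≈ 6.56 mg/L

Mixed DO = (20.2×8.75 + 2.24×0.945)/(20.2+2.24) = 178.9/22.44 = 7.971 mg/L.
Mixed L₀ = (20.2×4.65 + 2.24×181)/(22.44) = 499.4/22.44 = 22.25 mg/L.
Initial deficit D₀ = C_s − DO₀ = 10.2 − 7.971 = 2.229 mg/L.
D(0.559) = [0.304×22.25/(1.21−0.304)](e^(−0.304×0.559) − e^(−1.21×0.559)) + 2.229 e^(−1.21×0.559)
= 7.467 × (0.8437 − 0.5084) + 2.229 × 0.5084 = 3.637 mg/L.
DO = 10.2 − 3.637 = 6.563 mg/L.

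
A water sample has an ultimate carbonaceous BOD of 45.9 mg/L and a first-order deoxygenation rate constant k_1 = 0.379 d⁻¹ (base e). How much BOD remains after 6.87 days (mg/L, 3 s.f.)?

L_t = L₀ e^(−k_1 t) = 45.9 × e^(−0.379×6.87) = 45.9 × 0.07400 = 3.396 mg/L.

L ≈ 3.40 mg/L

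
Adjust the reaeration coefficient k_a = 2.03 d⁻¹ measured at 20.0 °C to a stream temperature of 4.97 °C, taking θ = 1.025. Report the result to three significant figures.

k_a(T₂) = k_a(T₁) · θ^(T₂−T₁) = 2.03 × 1.025^(4.97−20.0)
= 2.03 × 1.025^-15.0 = 2.03 × 0.6900 = 1.401 d⁻¹.

k_a ≈ 1.40 d⁻¹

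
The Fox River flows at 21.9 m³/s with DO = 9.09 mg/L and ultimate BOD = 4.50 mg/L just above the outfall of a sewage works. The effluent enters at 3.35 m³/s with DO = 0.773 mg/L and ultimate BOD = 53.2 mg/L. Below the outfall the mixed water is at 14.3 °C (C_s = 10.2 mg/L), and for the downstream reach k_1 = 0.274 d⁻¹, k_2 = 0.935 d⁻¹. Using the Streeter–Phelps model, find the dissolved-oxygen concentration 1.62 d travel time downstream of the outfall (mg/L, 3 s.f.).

Mixed DO = (21.9×9.09 + 3.35×0.773)/(21.9+3.35) = 201.7/25.25 = 7.987 mg/L.
Mixed L₀ = (21.9×4.50 + 3.35×53.2)/(25.25) = 276.8/25.25 = 10.96 mg/L.
Initial deficit D₀ = C_s − DO₀ = 10.2 − 7.987 = 2.213 mg/L.
D(1.62) = [0.274×10.96/(0.935−0.274)](e^(−0.274×1.62) − e^(−0.935×1.62)) + 2.213 e^(−0.935×1.62)
= 4.544 × (0.6415 − 0.2199) + 2.213 × 0.2199 = 2.403 mg/L.
DO = 10.2 − 2.403 = 7.797 mg/L.

DO ≈ 7.80 mg/L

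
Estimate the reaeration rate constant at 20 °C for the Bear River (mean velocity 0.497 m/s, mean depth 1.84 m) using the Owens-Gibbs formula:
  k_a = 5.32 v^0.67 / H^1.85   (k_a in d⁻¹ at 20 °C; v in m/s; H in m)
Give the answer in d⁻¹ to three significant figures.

k_a = 5.32 × 0.497^0.67 / 1.84^1.85 = 5.32 × 0.6260 / 3.090 = 1.078 d⁻¹.

k_a ≈ 1.08 d⁻¹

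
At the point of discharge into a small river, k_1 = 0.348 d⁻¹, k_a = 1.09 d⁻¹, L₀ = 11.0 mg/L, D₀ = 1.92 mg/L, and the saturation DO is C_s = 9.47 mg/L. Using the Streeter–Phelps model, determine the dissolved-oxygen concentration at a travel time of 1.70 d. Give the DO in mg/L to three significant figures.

k_1 L₀/(k_a−k_1) = 0.348×11.0/(1.09−0.348) = 3.828/0.7420 = 5.159 mg/L.
e^(−k_1 t) = e^(−0.348×1.700) = 0.5534; e^(−k_a t) = e^(−1.09×1.700) = 0.1568.
D = 5.159 × (0.5534 − 0.1568) + 1.92 × 0.1568 = 2.046 + 0.3010 = 2.347 mg/L.
DO = C_s − D = 9.47 − 2.347 = 7.123 mg/L.

DO ≈ 7.12 mg/L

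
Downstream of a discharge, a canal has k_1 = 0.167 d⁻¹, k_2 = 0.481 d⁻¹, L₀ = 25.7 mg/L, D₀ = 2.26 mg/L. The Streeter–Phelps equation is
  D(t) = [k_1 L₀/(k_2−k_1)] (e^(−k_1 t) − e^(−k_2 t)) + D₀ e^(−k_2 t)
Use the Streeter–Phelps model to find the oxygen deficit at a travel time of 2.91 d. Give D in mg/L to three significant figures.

k_1 L₀/(k_2−k_1) = 0.167×25.7/(0.481−0.167) = 4.292/0.3140 = 13.67 mg/L.
e^(−k_1 t) = e^(−0.167×2.910) = 0.6151; e^(−k_2 t) = e^(−0.481×2.910) = 0.2467.
D = 13.67 × (0.6151 − 0.2467) + 2.26 × 0.2467 = 5.036 + 0.5575 = 5.593 mg/L.

D ≈ 5.59 mg/L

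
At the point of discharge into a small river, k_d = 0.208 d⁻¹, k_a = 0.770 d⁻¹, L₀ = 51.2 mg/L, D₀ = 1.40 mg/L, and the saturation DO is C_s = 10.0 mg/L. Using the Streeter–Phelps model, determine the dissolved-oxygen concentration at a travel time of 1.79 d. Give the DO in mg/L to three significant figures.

k_d L₀/(k_a−k_d) = 0.208×51.2/(0.770−0.208) = 10.65/0.5620 = 18.95 mg/L.
e^(−k_d t) = e^(−0.208×1.790) = 0.6891; e^(−k_a t) = e^(−0.770×1.790) = 0.2520.
D = 18.95 × (0.6891 − 0.2520) + 1.40 × 0.2520 = 8.283 + 0.3528 = 8.636 mg/L.
DO = C_s − D = 10.0 − 8.636 = 1.364 mg/L.

DO ≈ 1.36 mg/L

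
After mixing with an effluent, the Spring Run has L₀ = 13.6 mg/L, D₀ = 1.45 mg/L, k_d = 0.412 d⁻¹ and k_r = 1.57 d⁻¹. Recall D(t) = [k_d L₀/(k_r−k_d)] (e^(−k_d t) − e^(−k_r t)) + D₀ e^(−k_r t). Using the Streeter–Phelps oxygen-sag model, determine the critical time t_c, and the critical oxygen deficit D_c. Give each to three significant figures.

t_c ≈ 0.848 d; D_c ≈ 2.52 mg/L

At the critical point dD/dt = 0, so k_d L₀ e^(−k_d t) = k_r D. Substituting D(t) from the Streeter–Phelps equation and solving for t gives
t_c = ln[(k_r/k_d)(1 − D₀(k_r−k_d)/(k_d L₀))] / (k_r−k_d).
Here k_r−k_d = 1.158 d⁻¹ and 1 − D₀(k_r−k_d)/(k_d L₀) = 1 − 1.45×1.158/(0.412×13.6) = 0.7003, so
t_c = ln(3.811 × 0.7003) / 1.158 = 0.9816 / 1.158 = 0.8477 d.
D_c = (k_d/k_r) L₀ e^(−k_d t_c) = (0.412/1.57) × 13.6 × e^(−0.412×0.8477) = 0.2624 × 13.6 × 0.7052 = 2.517 mg/L.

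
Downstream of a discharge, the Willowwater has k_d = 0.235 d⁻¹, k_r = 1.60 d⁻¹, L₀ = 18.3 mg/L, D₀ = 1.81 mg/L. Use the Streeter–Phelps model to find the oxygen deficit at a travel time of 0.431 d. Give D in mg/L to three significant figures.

D ≈ 2.17 mg/L

k_d L₀/(k_r−k_d) = 0.235×18.3/(1.60−0.235) = 4.300/1.365 = 3.151 mg/L.
e^(−k_d t) = e^(−0.235×0.4310) = 0.9037; e^(−k_r t) = e^(−1.60×0.4310) = 0.5018.
D = 3.151 × (0.9037 − 0.5018) + 1.81 × 0.5018 = 1.266 + 0.9082 = 2.174 mg/L.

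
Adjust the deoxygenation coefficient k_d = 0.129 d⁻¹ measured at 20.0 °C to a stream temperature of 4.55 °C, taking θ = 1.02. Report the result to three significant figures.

k_d ≈ 0.0950 d⁻¹

k_d(T₂) = k_d(T₁) · θ^(T₂−T₁) = 0.129 × 1.02^(4.55−20.0)
= 0.129 × 1.02^-15.4 = 0.129 × 0.7364 = 0.09500 d⁻¹.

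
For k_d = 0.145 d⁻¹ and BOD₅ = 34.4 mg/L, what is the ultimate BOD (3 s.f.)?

BOD₅ = L₀(1 − e^(−5k_d)) ⇒ L₀ = BOD₅ / (1 − e^(−5×0.145))
= 34.4 / (1 − 0.4843) = 34.4 / 0.5157 = 66.71 mg/L.

L₀ ≈ 66.7 mg/L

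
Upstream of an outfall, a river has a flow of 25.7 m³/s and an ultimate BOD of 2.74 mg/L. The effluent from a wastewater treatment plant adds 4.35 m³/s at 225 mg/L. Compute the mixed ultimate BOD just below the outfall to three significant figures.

Flow-weighted mixing: C = (Q_r C_r + Q_w C_w)/(Q_r + Q_w)
= (25.7×2.74 + 4.35×225)/(25.7 + 4.35) = 1049/30.05 = 34.91 mg/L.

34.9 mg/L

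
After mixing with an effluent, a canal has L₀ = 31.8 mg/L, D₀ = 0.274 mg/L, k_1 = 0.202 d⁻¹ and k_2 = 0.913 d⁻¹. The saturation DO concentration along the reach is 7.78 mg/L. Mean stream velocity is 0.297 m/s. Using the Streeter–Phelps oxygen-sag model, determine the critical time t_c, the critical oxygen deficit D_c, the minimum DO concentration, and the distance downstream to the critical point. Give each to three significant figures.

With k_2/k_1 = 4.520 and 1 − D₀(k_2−k_1)/(k_1 L₀) = 0.9697,
t_c = ln(4.520 × 0.9697) / (0.913 − 0.202) = ln(4.383) / 0.7110 = 1.478/0.7110 = 2.078 d.
L(t_c) = L₀ e^(−k_1 t_c) = 31.8 × 0.6572 = 20.90 mg/L, and at the critical point k_2 D_c = k_1 L, so D_c = (0.202/0.913) × 20.90 = 4.624 mg/L.
Minimum DO = C_s − D_c = 7.78 − 4.624 = 3.156 mg/L.
x_c = v t_c = 0.297 m/s × 2.078 d × 86400 s/d = 53330 m ≈ 53.3 km.

t_c ≈ 2.08 d; D_c ≈ 4.62 mg/L; min DO ≈ 3.16 mg/L; x_c ≈ 53.3 km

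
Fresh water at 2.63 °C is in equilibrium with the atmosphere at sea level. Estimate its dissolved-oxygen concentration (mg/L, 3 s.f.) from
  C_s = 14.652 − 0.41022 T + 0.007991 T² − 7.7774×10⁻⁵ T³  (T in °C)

C_s = 14.652 − 0.41022×2.63 + 0.007991×2.63² − 7.7774×10⁻⁵×2.63³ = 13.63 mg/L.

C_s ≈ 13.6 mg/L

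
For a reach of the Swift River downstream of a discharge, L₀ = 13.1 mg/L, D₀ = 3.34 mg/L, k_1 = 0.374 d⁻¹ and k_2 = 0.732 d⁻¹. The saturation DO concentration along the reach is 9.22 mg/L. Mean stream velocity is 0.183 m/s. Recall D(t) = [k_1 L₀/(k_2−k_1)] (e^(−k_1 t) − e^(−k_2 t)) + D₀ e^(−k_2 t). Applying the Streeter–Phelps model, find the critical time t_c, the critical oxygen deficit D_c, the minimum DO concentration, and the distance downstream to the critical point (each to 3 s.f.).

t_c = [1/(k_2−k_1)] ln[(k_2/k_1)(1 − D₀(k_2−k_1)/(k_1 L₀))]
= [1/(0.732−0.374)] ln[(0.732/0.374)(1 − 3.34×0.3580/(0.374×13.1))]
= (1/0.3580) ln[1.957 × 0.7559] = 2.793 × ln(1.480) = 2.793 × 0.3917 = 1.094 d.
D_c = (k_1/k_2) L₀ e^(−k_1 t_c) = (0.374/0.732) × 13.1 × e^(−0.374×1.094) = 0.5109 × 13.1 × 0.6642 = 4.445 mg/L.
Minimum DO = C_s − D_c = 9.22 − 4.445 = 4.775 mg/L.
x_c = v t_c = 0.183 m/s × 1.094 d × 86400 s/d = 17300 m ≈ 17.3 km.

t_c ≈ 1.09 d; D_c ≈ 4.45 mg/L; min DO ≈ 4.77 mg/L; x_c ≈ 17.3 km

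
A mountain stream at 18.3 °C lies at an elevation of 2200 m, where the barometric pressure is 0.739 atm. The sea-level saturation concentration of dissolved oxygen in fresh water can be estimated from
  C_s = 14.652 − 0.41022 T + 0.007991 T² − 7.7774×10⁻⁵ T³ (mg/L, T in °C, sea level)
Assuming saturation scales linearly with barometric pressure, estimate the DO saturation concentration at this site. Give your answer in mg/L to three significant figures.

C_s ≈ 6.91 mg/L

At sea level: C_s = 14.652 − 0.41022×18.3 + 0.007991×18.3² − 7.7774×10⁻⁵×18.3³ = 9.344 mg/L.
Pressure correction: C_s' = 9.344 × 0.739 = 6.906 mg/L.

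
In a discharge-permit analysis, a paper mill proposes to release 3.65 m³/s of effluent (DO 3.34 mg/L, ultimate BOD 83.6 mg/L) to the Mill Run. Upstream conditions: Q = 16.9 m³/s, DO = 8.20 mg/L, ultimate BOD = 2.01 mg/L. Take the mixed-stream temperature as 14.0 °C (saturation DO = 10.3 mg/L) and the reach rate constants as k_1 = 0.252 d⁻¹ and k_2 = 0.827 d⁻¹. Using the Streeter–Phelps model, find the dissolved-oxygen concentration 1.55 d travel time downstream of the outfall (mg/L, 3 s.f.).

Mixed DO = (16.9×8.20 + 3.65×3.34)/(16.9+3.65) = 150.8/20.55 = 7.337 mg/L.
Mixed L₀ = (16.9×2.01 + 3.65×83.6)/(20.55) = 339.1/20.55 = 16.50 mg/L.
Initial deficit D₀ = C_s − DO₀ = 10.3 − 7.337 = 2.963 mg/L.
D(1.55) = [0.252×16.50/(0.827−0.252)](e^(−0.252×1.55) − e^(−0.827×1.55)) + 2.963 e^(−0.827×1.55)
= 7.232 × (0.6767 − 0.2775) + 2.963 × 0.2775 = 3.709 mg/L.
DO = 10.3 − 3.709 = 6.591 mg/L.

DO ≈ 6.59 mg/L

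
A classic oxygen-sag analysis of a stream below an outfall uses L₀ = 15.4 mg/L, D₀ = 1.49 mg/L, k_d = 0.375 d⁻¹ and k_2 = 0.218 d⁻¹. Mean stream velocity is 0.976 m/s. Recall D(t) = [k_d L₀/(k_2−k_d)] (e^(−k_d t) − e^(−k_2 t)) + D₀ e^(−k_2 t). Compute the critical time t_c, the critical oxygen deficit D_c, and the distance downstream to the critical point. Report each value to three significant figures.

At the critical point dD/dt = 0, so k_d L₀ e^(−k_d t) = k_2 D. Substituting D(t) from the Streeter–Phelps equation and solving for t gives
t_c = ln[(k_2/k_d)(1 − D₀(k_2−k_d)/(k_d L₀))] / (k_2−k_d).
Here k_2−k_d = -0.1570 d⁻¹ and 1 − D₀(k_2−k_d)/(k_d L₀) = 1 − 1.49×-0.1570/(0.375×15.4) = 1.041, so
t_c = ln(0.5813 × 1.041) / -0.1570 = -0.5027 / -0.1570 = 3.202 d.
D_c = (k_d/k_2) L₀ e^(−k_d t_c) = (0.375/0.218) × 15.4 × e^(−0.375×3.202) = 1.720 × 15.4 × 0.3010 = 7.973 mg/L.
x_c = v t_c = 0.976 m/s × 3.202 d × 86400 s/d = 270000 m ≈ 270 km.

t_c ≈ 3.20 d; D_c ≈ 7.97 mg/L; x_c ≈ 270 km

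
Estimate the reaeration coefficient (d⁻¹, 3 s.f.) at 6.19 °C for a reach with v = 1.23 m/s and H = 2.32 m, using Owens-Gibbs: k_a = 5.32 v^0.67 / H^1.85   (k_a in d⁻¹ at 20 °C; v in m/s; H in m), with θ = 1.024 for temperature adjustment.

k_a ≈ 0.928 d⁻¹

k_a(20) = 5.32 × 1.23^0.67 / 2.32^1.85 = 5.32 × 1.149 / 4.744 = 1.288 d⁻¹.
k_a(6.19) = 1.288 × 1.024^(6.19−20) = 1.288 × 0.7207 = 0.9284 d⁻¹.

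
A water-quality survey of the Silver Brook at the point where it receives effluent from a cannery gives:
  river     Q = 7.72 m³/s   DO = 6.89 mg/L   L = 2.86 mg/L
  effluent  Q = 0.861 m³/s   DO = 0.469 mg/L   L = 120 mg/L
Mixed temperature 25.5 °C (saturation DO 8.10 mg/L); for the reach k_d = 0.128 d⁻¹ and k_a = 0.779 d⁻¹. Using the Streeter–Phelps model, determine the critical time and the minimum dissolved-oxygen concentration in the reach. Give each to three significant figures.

Mixed DO = (7.72×6.89 + 0.861×0.469)/(7.72+0.861) = 53.59/8.581 = 6.246 mg/L.
Mixed L₀ = (7.72×2.86 + 0.861×120)/(8.581) = 125.4/8.581 = 14.61 mg/L.
Initial deficit D₀ = C_s − DO₀ = 8.10 − 6.246 = 1.854 mg/L.
t_c = (1/0.6510) ln[(0.779/0.128)(1 − 1.854×0.6510/(0.128×14.61))] = 1.536 × ln(2.158) = 1.182 d.
D_c = (0.128/0.779) × 14.61 × e^(−0.128×1.182) = 0.1643 × 14.61 × 0.8596 = 2.064 mg/L.
Minimum DO = 8.10 − 2.064 = 6.036 mg/L.

t_c ≈ 1.18 d; minimum DO ≈ 6.04 mg/L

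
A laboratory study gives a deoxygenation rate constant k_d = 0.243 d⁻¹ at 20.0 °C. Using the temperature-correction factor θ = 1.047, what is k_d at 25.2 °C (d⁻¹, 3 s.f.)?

k_d ≈ 0.309 d⁻¹

k_d(T₂) = k_d(T₁) · θ^(T₂−T₁) = 0.243 × 1.047^(25.2−20.0)
= 0.243 × 1.047^5.20 = 0.243 × 1.270 = 0.3086 d⁻¹.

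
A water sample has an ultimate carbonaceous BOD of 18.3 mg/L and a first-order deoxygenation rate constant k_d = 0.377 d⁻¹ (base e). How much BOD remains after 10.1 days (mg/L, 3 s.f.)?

L ≈ 0.406 mg/L

L_t = L₀ e^(−k_d t) = 18.3 × e^(−0.377×10.1) = 18.3 × 0.02220 = 0.4062 mg/L.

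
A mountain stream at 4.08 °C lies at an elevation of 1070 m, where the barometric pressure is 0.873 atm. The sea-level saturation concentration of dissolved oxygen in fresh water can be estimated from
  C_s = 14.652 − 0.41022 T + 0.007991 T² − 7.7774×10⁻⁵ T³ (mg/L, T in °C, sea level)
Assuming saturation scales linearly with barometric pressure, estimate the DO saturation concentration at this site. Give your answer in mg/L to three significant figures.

At sea level: C_s = 14.652 − 0.41022×4.08 + 0.007991×4.08² − 7.7774×10⁻⁵×4.08³ = 13.11 mg/L.
Pressure correction: C_s' = 13.11 × 0.873 = 11.44 mg/L.

C_s ≈ 11.4 mg/L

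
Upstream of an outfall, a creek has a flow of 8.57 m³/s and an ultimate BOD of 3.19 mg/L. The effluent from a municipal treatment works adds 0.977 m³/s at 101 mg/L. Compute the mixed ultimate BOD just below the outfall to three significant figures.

13.2 mg/L

Flow-weighted mixing: C = (Q_r C_r + Q_w C_w)/(Q_r + Q_w)
= (8.57×3.19 + 0.977×101)/(8.57 + 0.977) = 126.0/9.547 = 13.20 mg/L.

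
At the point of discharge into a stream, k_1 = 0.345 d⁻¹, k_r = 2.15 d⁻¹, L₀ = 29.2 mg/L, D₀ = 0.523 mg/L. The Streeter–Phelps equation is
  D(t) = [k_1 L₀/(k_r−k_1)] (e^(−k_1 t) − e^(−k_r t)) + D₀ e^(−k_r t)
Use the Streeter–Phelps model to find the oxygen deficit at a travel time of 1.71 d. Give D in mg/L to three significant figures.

k_1 L₀/(k_r−k_1) = 0.345×29.2/(2.15−0.345) = 10.07/1.805 = 5.581 mg/L.
e^(−k_1 t) = e^(−0.345×1.710) = 0.5544; e^(−k_r t) = e^(−2.15×1.710) = 0.02531.
D = 5.581 × (0.5544 − 0.02531) + 0.523 × 0.02531 = 2.953 + 0.01324 = 2.966 mg/L.

D ≈ 2.97 mg/L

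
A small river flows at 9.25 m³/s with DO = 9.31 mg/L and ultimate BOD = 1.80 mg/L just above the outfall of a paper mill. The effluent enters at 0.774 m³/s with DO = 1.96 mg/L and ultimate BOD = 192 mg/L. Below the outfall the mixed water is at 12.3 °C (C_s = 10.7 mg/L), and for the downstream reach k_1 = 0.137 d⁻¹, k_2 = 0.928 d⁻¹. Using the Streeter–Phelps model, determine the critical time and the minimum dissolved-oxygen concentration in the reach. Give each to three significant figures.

t_c ≈ 0.956 d; minimum DO ≈ 8.56 mg/L

Mixed DO = (9.25×9.31 + 0.774×1.96)/(9.25+0.774) = 87.63/10.02 = 8.742 mg/L.
Mixed L₀ = (9.25×1.80 + 0.774×192)/(10.02) = 165.3/10.02 = 16.49 mg/L.
Initial deficit D₀ = C_s − DO₀ = 10.7 − 8.742 = 1.958 mg/L.
t_c = (1/0.7910) ln[(0.928/0.137)(1 − 1.958×0.7910/(0.137×16.49))] = 1.264 × ln(2.130) = 0.9559 d.
D_c = (0.137/0.928) × 16.49 × e^(−0.137×0.9559) = 0.1476 × 16.49 × 0.8773 = 2.135 mg/L.
Minimum DO = 10.7 − 2.135 = 8.565 mg/L.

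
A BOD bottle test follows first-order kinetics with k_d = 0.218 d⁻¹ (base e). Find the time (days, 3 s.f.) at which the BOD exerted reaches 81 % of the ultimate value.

t ≈ 7.62 d

y/L₀ = 1 − e^(−k_d t) = 0.81 ⇒ e^(−k_d t) = 0.190
t = −ln(0.190) / 0.218 = 1.661 / 0.218 = 7.618 d.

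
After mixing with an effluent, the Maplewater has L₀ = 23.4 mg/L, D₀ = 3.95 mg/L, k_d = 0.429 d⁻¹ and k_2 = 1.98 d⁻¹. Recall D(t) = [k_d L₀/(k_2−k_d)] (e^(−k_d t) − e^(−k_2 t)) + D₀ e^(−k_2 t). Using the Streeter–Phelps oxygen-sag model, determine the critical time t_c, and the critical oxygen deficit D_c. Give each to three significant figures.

t_c ≈ 0.378 d; D_c ≈ 4.31 mg/L

With k_2/k_d = 4.615 and 1 − D₀(k_2−k_d)/(k_d L₀) = 0.3897,
t_c = ln(4.615 × 0.3897) / (1.98 − 0.429) = ln(1.799) / 1.551 = 0.5870/1.551 = 0.3785 d.
D_c = (k_d/k_2) L₀ e^(−k_d t_c) = (0.429/1.98) × 23.4 × e^(−0.429×0.3785) = 0.2167 × 23.4 × 0.8501 = 4.310 mg/L.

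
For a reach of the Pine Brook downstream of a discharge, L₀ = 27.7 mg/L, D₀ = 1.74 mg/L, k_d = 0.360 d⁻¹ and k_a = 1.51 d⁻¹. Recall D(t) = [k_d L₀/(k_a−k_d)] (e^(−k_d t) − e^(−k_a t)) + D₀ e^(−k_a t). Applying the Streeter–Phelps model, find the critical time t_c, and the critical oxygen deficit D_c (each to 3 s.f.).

t_c ≈ 1.05 d; D_c ≈ 4.52 mg/L

t_c = [1/(k_a−k_d)] ln[(k_a/k_d)(1 − D₀(k_a−k_d)/(k_d L₀))]
= [1/(1.51−0.360)] ln[(1.51/0.360)(1 − 1.74×1.150/(0.360×27.7))]
= (1/1.150) ln[4.194 × 0.7993] = 0.8696 × ln(3.353) = 0.8696 × 1.210 = 1.052 d.
D_c = (k_d/k_a) L₀ e^(−k_d t_c) = (0.360/1.51) × 27.7 × e^(−0.360×1.052) = 0.2384 × 27.7 × 0.6847 = 4.522 mg/L.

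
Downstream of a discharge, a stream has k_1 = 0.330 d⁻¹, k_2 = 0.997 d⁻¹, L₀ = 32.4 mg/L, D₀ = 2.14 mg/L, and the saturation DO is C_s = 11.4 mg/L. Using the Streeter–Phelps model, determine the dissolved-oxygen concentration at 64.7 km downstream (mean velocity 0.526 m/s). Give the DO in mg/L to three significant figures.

DO ≈ 4.74 mg/L

Travel time t = x/v = 64.7 km / (0.526 m/s) = 64700 m / 0.526 m/s = 123000 s = 1.424 d.
k_1 L₀/(k_2−k_1) = 0.330×32.4/(0.997−0.330) = 10.69/0.6670 = 16.03 mg/L.
e^(−k_1 t) = e^(−0.330×1.424) = 0.6251; e^(−k_2 t) = e^(−0.997×1.424) = 0.2419.
D = 16.03 × (0.6251 − 0.2419) + 2.14 × 0.2419 = 6.144 + 0.5176 = 6.661 mg/L.
DO = C_s − D = 11.4 − 6.661 = 4.739 mg/L.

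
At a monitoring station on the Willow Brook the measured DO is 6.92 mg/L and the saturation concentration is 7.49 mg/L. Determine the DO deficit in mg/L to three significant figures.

D ≈ 0.570 mg/L

D = C_s − C = 7.49 − 6.92 = 0.570 mg/L.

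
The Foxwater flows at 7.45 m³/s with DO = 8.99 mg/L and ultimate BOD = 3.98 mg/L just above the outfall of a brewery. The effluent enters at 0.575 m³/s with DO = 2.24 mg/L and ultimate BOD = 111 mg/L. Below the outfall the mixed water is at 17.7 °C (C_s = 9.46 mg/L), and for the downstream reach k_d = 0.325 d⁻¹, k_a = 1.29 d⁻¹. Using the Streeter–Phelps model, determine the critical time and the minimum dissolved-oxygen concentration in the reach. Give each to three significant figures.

Mixed DO = (7.45×8.99 + 0.575×2.24)/(7.45+0.575) = 68.26/8.025 = 8.506 mg/L.
Mixed L₀ = (7.45×3.98 + 0.575×111)/(8.025) = 93.48/8.025 = 11.65 mg/L.
Initial deficit D₀ = C_s − DO₀ = 9.46 − 8.506 = 0.9536 mg/L.
t_c = (1/0.9650) ln[(1.29/0.325)(1 − 0.9536×0.9650/(0.325×11.65))] = 1.036 × ln(3.004) = 1.140 d.
D_c = (0.325/1.29) × 11.65 × e^(−0.325×1.140) = 0.2519 × 11.65 × 0.6904 = 2.026 mg/L.
Minimum DO = 9.46 − 2.026 = 7.434 mg/L.

t_c ≈ 1.14 d; minimum DO ≈ 7.43 mg/L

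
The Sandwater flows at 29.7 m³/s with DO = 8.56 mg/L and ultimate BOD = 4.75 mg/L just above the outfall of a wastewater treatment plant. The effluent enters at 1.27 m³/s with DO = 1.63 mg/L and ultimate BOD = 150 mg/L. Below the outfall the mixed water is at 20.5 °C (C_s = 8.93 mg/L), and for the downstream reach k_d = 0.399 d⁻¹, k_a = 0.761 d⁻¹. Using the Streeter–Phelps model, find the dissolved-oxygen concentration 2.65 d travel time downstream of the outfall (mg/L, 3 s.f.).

DO ≈ 6.31 mg/L

Mixed DO = (29.7×8.56 + 1.27×1.63)/(29.7+1.27) = 256.3/30.97 = 8.276 mg/L.
Mixed L₀ = (29.7×4.75 + 1.27×150)/(30.97) = 331.6/30.97 = 10.71 mg/L.
Initial deficit D₀ = C_s − DO₀ = 8.93 − 8.276 = 0.6542 mg/L.
D(2.65) = [0.399×10.71/(0.761−0.399)](e^(−0.399×2.65) − e^(−0.761×2.65)) + 0.6542 e^(−0.761×2.65)
= 11.80 × (0.3474 − 0.1331) + 0.6542 × 0.1331 = 2.616 mg/L.
DO = 8.93 − 2.616 = 6.314 mg/L.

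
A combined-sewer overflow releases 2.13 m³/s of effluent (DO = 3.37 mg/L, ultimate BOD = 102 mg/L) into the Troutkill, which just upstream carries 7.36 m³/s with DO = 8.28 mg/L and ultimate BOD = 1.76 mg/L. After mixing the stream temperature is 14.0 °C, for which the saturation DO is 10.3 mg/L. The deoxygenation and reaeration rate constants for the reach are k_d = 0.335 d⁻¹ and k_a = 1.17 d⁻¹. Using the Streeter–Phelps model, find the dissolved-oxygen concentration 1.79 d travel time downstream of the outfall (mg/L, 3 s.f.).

DO ≈ 5.77 mg/L

Mixed DO = (7.36×8.28 + 2.13×3.37)/(7.36+2.13) = 68.12/9.490 = 7.178 mg/L.
Mixed L₀ = (7.36×1.76 + 2.13×102)/(9.490) = 230.2/9.490 = 24.26 mg/L.
Initial deficit D₀ = C_s − DO₀ = 10.3 − 7.178 = 3.122 mg/L.
D(1.79) = [0.335×24.26/(1.17−0.335)](e^(−0.335×1.79) − e^(−1.17×1.79)) + 3.122 e^(−1.17×1.79)
= 9.732 × (0.5490 − 0.1232) + 3.122 × 0.1232 = 4.529 mg/L.
DO = 10.3 − 4.529 = 5.771 mg/L.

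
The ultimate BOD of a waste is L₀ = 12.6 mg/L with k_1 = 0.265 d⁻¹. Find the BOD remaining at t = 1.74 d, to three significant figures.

L_t = L₀ e^(−k_1 t) = 12.6 × e^(−0.265×1.74) = 12.6 × 0.6306 = 7.945 mg/L.

L ≈ 7.95 mg/L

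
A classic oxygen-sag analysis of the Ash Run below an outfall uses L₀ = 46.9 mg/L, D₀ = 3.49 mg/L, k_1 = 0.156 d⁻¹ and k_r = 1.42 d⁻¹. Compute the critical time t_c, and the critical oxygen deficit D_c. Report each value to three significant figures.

With k_r/k_1 = 9.103 and 1 − D₀(k_r−k_1)/(k_1 L₀) = 0.3971,
t_c = ln(9.103 × 0.3971) / (1.42 − 0.156) = ln(3.614) / 1.264 = 1.285/1.264 = 1.017 d.
L(t_c) = L₀ e^(−k_1 t_c) = 46.9 × 0.8534 = 40.02 mg/L, and at the critical point k_r D_c = k_1 L, so D_c = (0.156/1.42) × 40.02 = 4.397 mg/L.

t_c ≈ 1.02 d; D_c ≈ 4.40 mg/L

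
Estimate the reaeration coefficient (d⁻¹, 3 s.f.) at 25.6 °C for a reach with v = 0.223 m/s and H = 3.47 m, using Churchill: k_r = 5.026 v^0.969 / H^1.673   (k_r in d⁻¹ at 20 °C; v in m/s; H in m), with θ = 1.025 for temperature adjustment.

k_r(20) = 5.026 × 0.223^0.969 / 3.47^1.673 = 5.026 × 0.2336 / 8.016 = 0.1465 d⁻¹.
k_r(25.6) = 0.1465 × 1.025^(25.6−20) = 0.1465 × 1.148 = 0.1682 d⁻¹.

k_r ≈ 0.168 d⁻¹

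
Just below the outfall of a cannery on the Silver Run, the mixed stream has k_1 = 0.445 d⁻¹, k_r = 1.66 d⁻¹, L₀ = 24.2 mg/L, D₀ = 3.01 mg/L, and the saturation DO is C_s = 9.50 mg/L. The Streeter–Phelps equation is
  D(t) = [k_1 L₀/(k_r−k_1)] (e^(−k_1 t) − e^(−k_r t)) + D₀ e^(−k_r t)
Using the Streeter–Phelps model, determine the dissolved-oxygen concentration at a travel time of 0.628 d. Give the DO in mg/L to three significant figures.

k_1 L₀/(k_r−k_1) = 0.445×24.2/(1.66−0.445) = 10.77/1.215 = 8.863 mg/L.
e^(−k_1 t) = e^(−0.445×0.6280) = 0.7562; e^(−k_r t) = e^(−1.66×0.6280) = 0.3526.
D = 8.863 × (0.7562 − 0.3526) + 3.01 × 0.3526 = 3.577 + 1.061 = 4.639 mg/L.
DO = C_s − D = 9.50 − 4.639 = 4.861 mg/L.

DO ≈ 4.86 mg/L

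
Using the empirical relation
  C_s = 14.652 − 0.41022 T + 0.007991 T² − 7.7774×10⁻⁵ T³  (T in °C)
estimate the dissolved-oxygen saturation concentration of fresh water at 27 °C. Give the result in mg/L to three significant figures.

C_s = 14.652 − 0.41022×27 + 0.007991×27² − 7.7774×10⁻⁵×27³ = 7.871 mg/L.

C_s ≈ 7.87 mg/L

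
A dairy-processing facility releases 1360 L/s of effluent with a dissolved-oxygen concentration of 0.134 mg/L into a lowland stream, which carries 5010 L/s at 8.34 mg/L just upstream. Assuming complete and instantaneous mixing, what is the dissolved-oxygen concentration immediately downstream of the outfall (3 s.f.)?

6.59 mg/L

Flow-weighted mixing: C = (Q_r C_r + Q_w C_w)/(Q_r + Q_w)
= (5010×8.34 + 1360×0.134)/(5010 + 1360) = 41970/6370 = 6.588 mg/L.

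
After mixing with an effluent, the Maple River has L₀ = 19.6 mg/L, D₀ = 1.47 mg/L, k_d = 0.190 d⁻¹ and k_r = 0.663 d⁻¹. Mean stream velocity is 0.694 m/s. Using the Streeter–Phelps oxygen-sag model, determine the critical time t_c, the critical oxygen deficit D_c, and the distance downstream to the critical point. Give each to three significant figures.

With k_r/k_d = 3.489 and 1 − D₀(k_r−k_d)/(k_d L₀) = 0.8133,
t_c = ln(3.489 × 0.8133) / (0.663 − 0.190) = ln(2.838) / 0.4730 = 1.043/0.4730 = 2.205 d.
D_c = (k_d/k_r) L₀ e^(−k_d t_c) = (0.190/0.663) × 19.6 × e^(−0.190×2.205) = 0.2866 × 19.6 × 0.6577 = 3.694 mg/L.
x_c = v t_c = 0.694 m/s × 2.205 d × 86400 s/d = 132200 m ≈ 132 km.

t_c ≈ 2.21 d; D_c ≈ 3.69 mg/L; x_c ≈ 132 km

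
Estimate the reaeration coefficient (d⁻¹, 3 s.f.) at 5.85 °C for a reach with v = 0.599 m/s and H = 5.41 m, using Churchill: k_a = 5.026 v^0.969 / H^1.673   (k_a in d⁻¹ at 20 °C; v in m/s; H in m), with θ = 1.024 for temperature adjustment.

k_a ≈ 0.130 d⁻¹

k_a(20) = 5.026 × 0.599^0.969 / 5.41^1.673 = 5.026 × 0.6086 / 16.85 = 0.1815 d⁻¹.
k_a(5.85) = 0.1815 × 1.024^(5.85−20) = 0.1815 × 0.7149 = 0.1298 d⁻¹.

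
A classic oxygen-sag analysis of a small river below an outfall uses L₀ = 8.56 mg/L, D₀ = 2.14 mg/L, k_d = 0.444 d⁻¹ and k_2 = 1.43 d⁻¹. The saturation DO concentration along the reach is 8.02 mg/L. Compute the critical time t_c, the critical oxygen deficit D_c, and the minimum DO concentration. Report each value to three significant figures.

t_c ≈ 0.365 d; D_c ≈ 2.26 mg/L; min DO ≈ 5.76 mg/L

At the critical point dD/dt = 0, so k_d L₀ e^(−k_d t) = k_2 D. Substituting D(t) from the Streeter–Phelps equation and solving for t gives
t_c = ln[(k_2/k_d)(1 − D₀(k_2−k_d)/(k_d L₀))] / (k_2−k_d).
Here k_2−k_d = 0.9860 d⁻¹ and 1 − D₀(k_2−k_d)/(k_d L₀) = 1 − 2.14×0.9860/(0.444×8.56) = 0.4448, so
t_c = ln(3.221 × 0.4448) / 0.9860 = 0.3595 / 0.9860 = 0.3646 d.
D_c = (k_d/k_2) L₀ e^(−k_d t_c) = (0.444/1.43) × 8.56 × e^(−0.444×0.3646) = 0.3105 × 8.56 × 0.8505 = 2.261 mg/L.
Minimum DO = C_s − D_c = 8.02 − 2.261 = 5.759 mg/L.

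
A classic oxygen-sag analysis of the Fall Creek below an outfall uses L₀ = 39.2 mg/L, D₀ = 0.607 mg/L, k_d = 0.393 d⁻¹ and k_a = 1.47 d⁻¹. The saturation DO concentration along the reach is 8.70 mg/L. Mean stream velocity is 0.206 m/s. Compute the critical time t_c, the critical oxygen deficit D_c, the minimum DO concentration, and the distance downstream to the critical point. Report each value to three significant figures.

t_c = [1/(k_a−k_d)] ln[(k_a/k_d)(1 − D₀(k_a−k_d)/(k_d L₀))]
= [1/(1.47−0.393)] ln[(1.47/0.393)(1 − 0.607×1.077/(0.393×39.2))]
= (1/1.077) ln[3.740 × 0.9576] = 0.9285 × ln(3.582) = 0.9285 × 1.276 = 1.185 d.
L(t_c) = L₀ e^(−k_d t_c) = 39.2 × 0.6278 = 24.61 mg/L, and at the critical point k_a D_c = k_d L, so D_c = (0.393/1.47) × 24.61 = 6.579 mg/L.
Minimum DO = C_s − D_c = 8.70 − 6.579 = 2.121 mg/L.
x_c = v t_c = 0.206 m/s × 1.185 d × 86400 s/d = 21080 m ≈ 21.1 km.

t_c ≈ 1.18 d; D_c ≈ 6.58 mg/L; min DO ≈ 2.12 mg/L; x_c ≈ 21.1 km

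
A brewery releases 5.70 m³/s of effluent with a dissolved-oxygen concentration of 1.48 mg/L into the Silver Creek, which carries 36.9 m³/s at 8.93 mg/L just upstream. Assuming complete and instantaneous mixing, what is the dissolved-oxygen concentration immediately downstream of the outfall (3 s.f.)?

Flow-weighted mixing: C = (Q_r C_r + Q_w C_w)/(Q_r + Q_w)
= (36.9×8.93 + 5.70×1.48)/(36.9 + 5.70) = 338.0/42.60 = 7.933 mg/L.

7.93 mg/L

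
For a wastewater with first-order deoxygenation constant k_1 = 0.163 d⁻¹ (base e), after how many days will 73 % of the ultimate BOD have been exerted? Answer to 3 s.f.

y/L₀ = 1 − e^(−k_1 t) = 0.73 ⇒ e^(−k_1 t) = 0.270
t = −ln(0.270) / 0.163 = 1.309 / 0.163 = 8.033 d.

t ≈ 8.03 d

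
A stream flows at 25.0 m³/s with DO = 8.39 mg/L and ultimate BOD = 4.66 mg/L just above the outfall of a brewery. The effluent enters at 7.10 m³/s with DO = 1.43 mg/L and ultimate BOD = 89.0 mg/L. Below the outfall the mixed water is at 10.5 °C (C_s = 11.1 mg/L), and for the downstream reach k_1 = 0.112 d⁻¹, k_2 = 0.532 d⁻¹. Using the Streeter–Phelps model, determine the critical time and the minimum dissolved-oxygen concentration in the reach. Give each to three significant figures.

t_c ≈ 0.971 d; minimum DO ≈ 6.70 mg/L

Mixed DO = (25.0×8.39 + 7.10×1.43)/(25.0+7.10) = 219.9/32.10 = 6.851 mg/L.
Mixed L₀ = (25.0×4.66 + 7.10×89.0)/(32.10) = 748.4/32.10 = 23.31 mg/L.
Initial deficit D₀ = C_s − DO₀ = 11.1 − 6.851 = 4.249 mg/L.
t_c = (1/0.4200) ln[(0.532/0.112)(1 − 4.249×0.4200/(0.112×23.31))] = 2.381 × ln(1.503) = 0.9708 d.
D_c = (0.112/0.532) × 23.31 × e^(−0.112×0.9708) = 0.2105 × 23.31 × 0.8970 = 4.403 mg/L.
Minimum DO = 11.1 − 4.403 = 6.697 mg/L.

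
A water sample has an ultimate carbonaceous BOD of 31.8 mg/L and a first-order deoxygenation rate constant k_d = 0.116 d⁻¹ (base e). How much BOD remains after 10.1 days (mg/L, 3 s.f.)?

L_t = L₀ e^(−k_d t) = 31.8 × e^(−0.116×10.1) = 31.8 × 0.3099 = 9.854 mg/L.

L ≈ 9.85 mg/L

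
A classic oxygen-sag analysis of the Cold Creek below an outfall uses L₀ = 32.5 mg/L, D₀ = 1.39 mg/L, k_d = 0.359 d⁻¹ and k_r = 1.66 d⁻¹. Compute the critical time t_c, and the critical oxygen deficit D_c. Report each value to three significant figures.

t_c ≈ 1.05 d; D_c ≈ 4.83 mg/L

With k_r/k_d = 4.624 and 1 − D₀(k_r−k_d)/(k_d L₀) = 0.8450,
t_c = ln(4.624 × 0.8450) / (1.66 − 0.359) = ln(3.907) / 1.301 = 1.363/1.301 = 1.048 d.
L(t_c) = L₀ e^(−k_d t_c) = 32.5 × 0.6866 = 22.31 mg/L, and at the critical point k_r D_c = k_d L, so D_c = (0.359/1.66) × 22.31 = 4.826 mg/L.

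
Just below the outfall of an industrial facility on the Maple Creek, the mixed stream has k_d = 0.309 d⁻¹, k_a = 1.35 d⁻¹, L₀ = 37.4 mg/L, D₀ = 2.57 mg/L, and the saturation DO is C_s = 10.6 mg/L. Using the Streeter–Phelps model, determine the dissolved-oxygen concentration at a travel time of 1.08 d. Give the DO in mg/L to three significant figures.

DO ≈ 4.63 mg/L

k_d L₀/(k_a−k_d) = 0.309×37.4/(1.35−0.309) = 11.56/1.041 = 11.10 mg/L.
e^(−k_d t) = e^(−0.309×1.080) = 0.7163; e^(−k_a t) = e^(−1.35×1.080) = 0.2327.
D = 11.10 × (0.7163 − 0.2327) + 2.57 × 0.2327 = 5.368 + 0.5980 = 5.966 mg/L.
DO = C_s − D = 10.6 − 5.966 = 4.634 mg/L.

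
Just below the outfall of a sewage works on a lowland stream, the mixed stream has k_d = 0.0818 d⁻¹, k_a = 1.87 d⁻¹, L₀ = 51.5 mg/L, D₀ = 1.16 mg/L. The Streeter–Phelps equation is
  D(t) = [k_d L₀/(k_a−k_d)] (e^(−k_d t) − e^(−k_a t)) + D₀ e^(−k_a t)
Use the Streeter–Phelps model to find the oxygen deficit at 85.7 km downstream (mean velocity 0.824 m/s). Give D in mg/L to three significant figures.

Travel time t = x/v = 85.7 km / (0.824 m/s) = 85700 m / 0.824 m/s = 104000 s = 1.204 d.
k_d L₀/(k_a−k_d) = 0.0818×51.5/(1.87−0.0818) = 4.213/1.788 = 2.356 mg/L.
e^(−k_d t) = e^(−0.0818×1.204) = 0.9062; e^(−k_a t) = e^(−1.87×1.204) = 0.1053.
D = 2.356 × (0.9062 − 0.1053) + 1.16 × 0.1053 = 1.887 + 0.1221 = 2.009 mg/L.

D ≈ 2.01 mg/L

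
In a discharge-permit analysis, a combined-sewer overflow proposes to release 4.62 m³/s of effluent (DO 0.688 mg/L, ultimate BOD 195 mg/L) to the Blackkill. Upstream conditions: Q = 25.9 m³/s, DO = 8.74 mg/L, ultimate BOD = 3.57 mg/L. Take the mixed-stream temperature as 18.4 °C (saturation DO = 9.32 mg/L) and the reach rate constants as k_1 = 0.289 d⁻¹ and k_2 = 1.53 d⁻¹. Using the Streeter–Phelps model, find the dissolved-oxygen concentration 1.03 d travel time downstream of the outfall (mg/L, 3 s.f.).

Mixed DO = (25.9×8.74 + 4.62×0.688)/(25.9+4.62) = 229.5/30.52 = 7.521 mg/L.
Mixed L₀ = (25.9×3.57 + 4.62×195)/(30.52) = 993.4/30.52 = 32.55 mg/L.
Initial deficit D₀ = C_s − DO₀ = 9.32 − 7.521 = 1.799 mg/L.
D(1.03) = [0.289×32.55/(1.53−0.289)](e^(−0.289×1.03) − e^(−1.53×1.03)) + 1.799 e^(−1.53×1.03)
= 7.580 × (0.7425 − 0.2068) + 1.799 × 0.2068 = 4.433 mg/L.
DO = 9.32 − 4.433 = 4.887 mg/L.

DO ≈ 4.89 mg/L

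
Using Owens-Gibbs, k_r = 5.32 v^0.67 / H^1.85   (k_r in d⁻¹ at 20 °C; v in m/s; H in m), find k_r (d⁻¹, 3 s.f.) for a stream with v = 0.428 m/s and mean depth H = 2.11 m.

k_r ≈ 0.757 d⁻¹

k_r = 5.32 × 0.428^0.67 / 2.11^1.85 = 5.32 × 0.5663 / 3.980 = 0.7569 d⁻¹.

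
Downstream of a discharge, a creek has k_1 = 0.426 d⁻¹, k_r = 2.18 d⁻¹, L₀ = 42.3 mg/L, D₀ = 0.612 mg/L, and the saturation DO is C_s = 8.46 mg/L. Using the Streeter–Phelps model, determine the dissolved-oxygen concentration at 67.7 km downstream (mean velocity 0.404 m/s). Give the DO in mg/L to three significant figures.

Travel time t = x/v = 67.7 km / (0.404 m/s) = 67700 m / 0.404 m/s = 167600 s = 1.940 d.
k_1 L₀/(k_r−k_1) = 0.426×42.3/(2.18−0.426) = 18.02/1.754 = 10.27 mg/L.
e^(−k_1 t) = e^(−0.426×1.940) = 0.4377; e^(−k_r t) = e^(−2.18×1.940) = 0.01458.
D = 10.27 × (0.4377 − 0.01458) + 0.612 × 0.01458 = 4.347 + 0.008923 = 4.356 mg/L.
DO = C_s − D = 8.46 − 4.356 = 4.104 mg/L.

DO ≈ 4.10 mg/L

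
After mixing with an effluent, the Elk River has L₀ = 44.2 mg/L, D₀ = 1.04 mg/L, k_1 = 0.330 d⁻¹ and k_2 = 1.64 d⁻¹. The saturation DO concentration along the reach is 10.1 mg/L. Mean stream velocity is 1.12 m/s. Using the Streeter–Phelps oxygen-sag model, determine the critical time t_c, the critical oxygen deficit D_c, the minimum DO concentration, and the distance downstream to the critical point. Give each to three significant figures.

At the critical point dD/dt = 0, so k_1 L₀ e^(−k_1 t) = k_2 D. Substituting D(t) from the Streeter–Phelps equation and solving for t gives
t_c = ln[(k_2/k_1)(1 − D₀(k_2−k_1)/(k_1 L₀))] / (k_2−k_1).
Here k_2−k_1 = 1.310 d⁻¹ and 1 − D₀(k_2−k_1)/(k_1 L₀) = 1 − 1.04×1.310/(0.330×44.2) = 0.9066, so
t_c = ln(4.970 × 0.9066) / 1.310 = 1.505 / 1.310 = 1.149 d.
D_c = (k_1/k_2) L₀ e^(−k_1 t_c) = (0.330/1.64) × 44.2 × e^(−0.330×1.149) = 0.2012 × 44.2 × 0.6844 = 6.087 mg/L.
Minimum DO = C_s − D_c = 10.1 − 6.087 = 4.013 mg/L.
x_c = v t_c = 1.12 m/s × 1.149 d × 86400 s/d = 111200 m ≈ 111 km.

t_c ≈ 1.15 d; D_c ≈ 6.09 mg/L; min DO ≈ 4.01 mg/L; x_c ≈ 111 km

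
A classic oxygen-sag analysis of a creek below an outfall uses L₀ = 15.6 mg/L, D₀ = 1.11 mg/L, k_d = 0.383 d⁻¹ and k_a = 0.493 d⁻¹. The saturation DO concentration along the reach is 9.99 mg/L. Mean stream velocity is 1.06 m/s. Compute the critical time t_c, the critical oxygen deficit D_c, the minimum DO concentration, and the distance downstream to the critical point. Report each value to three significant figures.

With k_a/k_d = 1.287 and 1 − D₀(k_a−k_d)/(k_d L₀) = 0.9796,
t_c = ln(1.287 × 0.9796) / (0.493 − 0.383) = ln(1.261) / 0.1100 = 0.2318/0.1100 = 2.108 d.
L(t_c) = L₀ e^(−k_d t_c) = 15.6 × 0.4461 = 6.959 mg/L, and at the critical point k_a D_c = k_d L, so D_c = (0.383/0.493) × 6.959 = 5.407 mg/L.
Minimum DO = C_s − D_c = 9.99 − 5.407 = 4.583 mg/L.
x_c = v t_c = 1.06 m/s × 2.108 d × 86400 s/d = 193000 m ≈ 193 km.

t_c ≈ 2.11 d; D_c ≈ 5.41 mg/L; min DO ≈ 4.58 mg/L; x_c ≈ 193 km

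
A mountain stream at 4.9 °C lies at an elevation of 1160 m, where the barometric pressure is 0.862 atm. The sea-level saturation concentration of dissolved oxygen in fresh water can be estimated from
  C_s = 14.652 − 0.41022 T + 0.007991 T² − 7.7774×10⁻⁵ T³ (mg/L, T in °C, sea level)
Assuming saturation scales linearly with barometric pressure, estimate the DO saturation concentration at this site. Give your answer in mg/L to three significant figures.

C_s ≈ 11.1 mg/L

At sea level: C_s = 14.652 − 0.41022×4.9 + 0.007991×4.9² − 7.7774×10⁻⁵×4.9³ = 12.82 mg/L.
Pressure correction: C_s' = 12.82 × 0.862 = 11.05 mg/L.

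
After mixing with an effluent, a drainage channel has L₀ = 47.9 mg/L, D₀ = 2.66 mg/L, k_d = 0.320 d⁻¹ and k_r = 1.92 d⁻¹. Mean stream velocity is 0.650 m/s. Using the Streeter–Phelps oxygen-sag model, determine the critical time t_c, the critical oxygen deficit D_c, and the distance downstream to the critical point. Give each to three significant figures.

With k_r/k_d = 6.000 and 1 − D₀(k_r−k_d)/(k_d L₀) = 0.7223,
t_c = ln(6.000 × 0.7223) / (1.92 − 0.320) = ln(4.334) / 1.600 = 1.466/1.600 = 0.9166 d.
L(t_c) = L₀ e^(−k_d t_c) = 47.9 × 0.7458 = 35.72 mg/L, and at the critical point k_r D_c = k_d L, so D_c = (0.320/1.92) × 35.72 = 5.954 mg/L.
x_c = v t_c = 0.650 m/s × 0.9166 d × 86400 s/d = 51470 m ≈ 51.5 km.

t_c ≈ 0.917 d; D_c ≈ 5.95 mg/L; x_c ≈ 51.5 km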